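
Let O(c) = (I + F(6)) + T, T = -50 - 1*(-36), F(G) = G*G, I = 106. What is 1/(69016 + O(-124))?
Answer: 1/69144 ≈ 1.4463e-5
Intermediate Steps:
F(G) = G**2
T = -14 (T = -50 + 36 = -14)
O(c) = 128 (O(c) = (106 + 6**2) - 14 = (106 + 36) - 14 = 142 - 14 = 128)
1/(69016 + O(-124)) = 1/(69016 + 128) = 1/69144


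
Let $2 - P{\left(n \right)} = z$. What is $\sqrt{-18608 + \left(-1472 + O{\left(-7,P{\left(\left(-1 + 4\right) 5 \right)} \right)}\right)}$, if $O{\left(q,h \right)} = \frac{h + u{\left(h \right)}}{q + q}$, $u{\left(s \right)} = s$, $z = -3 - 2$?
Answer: $i \sqrt{20081} \approx 141.71 i$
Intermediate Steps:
$z = -5$ ($z = -3 - 2 = -5$)
$P{\left(n \right)} = 7$ ($P{\left(n \right)} = 2 - -5 = 2 + 5 = 7$)
$O{\left(q,h \right)} = \frac{h}{q}$ ($O{\left(q,h \right)} = \frac{h + h}{q + q} = \frac{2 h}{2 q} = 2 h \frac{1}{2 q} = \frac{h}{q}$)
$\sqrt{-18608 + \left(-1472 + O{\left(-7,P{\left(\left(-1 + 4\right) 5 \right)} \right)}\right)} = \sqrt{-18608 - \left(1472 - \frac{7}{-7}\right)} = \sqrt{-18608 + \left(-1472 + 7 \left(- \frac{1}{7}\right)\right)} = \sqrt{-18608 - 1473} = \sqrt{-20081} = i \sqrt{20081}$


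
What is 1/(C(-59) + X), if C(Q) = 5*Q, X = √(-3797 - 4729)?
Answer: -295/95551 - 7*I*√174/95551 ≈ -0.0030874 - 0.00096636*I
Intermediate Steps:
X = 7*I*√174 (X = √(-8526) = 7*I*√174 ≈ 92.336*I)
1/(C(-59) + X) = 1/(5*(-59) + 7*I*√174) = 1/(-295 + 7*I*√174)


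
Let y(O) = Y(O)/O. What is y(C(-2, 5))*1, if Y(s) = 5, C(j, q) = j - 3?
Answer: -1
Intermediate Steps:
C(j, q) = -3 + j
y(O) = 5/O
y(C(-2, 5))*1 = (5/(-3 - 2))*1 = (5/(-5))*1 = (5*(-⅕))*1 = -1*1 = -1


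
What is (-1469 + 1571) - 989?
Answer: -887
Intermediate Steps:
(-1469 + 1571) - 989 = 102 - 989 = -887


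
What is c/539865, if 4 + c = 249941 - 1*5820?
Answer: 244117/539865 ≈ 0.45218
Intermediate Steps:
c = 244117 (c = -4 + (249941 - 1*5820) = -4 + (249941 - 5820) = -4 + 244121 = 244117)
c/539865 = 244117/539865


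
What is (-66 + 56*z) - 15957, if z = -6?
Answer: -16359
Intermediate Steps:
(-66 + 56*z) - 15957 = (-66 + 56*(-6)) - 15957 = (-66 - 336) - 15957 = -402 - 15957 = -16359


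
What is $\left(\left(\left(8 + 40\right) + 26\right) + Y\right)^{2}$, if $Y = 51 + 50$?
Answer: $30625$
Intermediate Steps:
$Y = 101$
$\left(\left(\left(8 + 40\right) + 26\right) + Y\right)^{2} = \left(\left(\left(8 + 40\right) + 26\right) + 101\right)^{2} = \left(\left(48 + 26\right) + 101\right)^{2} = \left(74 + 101\right)^{2} = 175^{2} = 30625$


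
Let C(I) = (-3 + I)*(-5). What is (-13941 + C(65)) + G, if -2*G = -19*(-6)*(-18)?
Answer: -13225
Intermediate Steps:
C(I) = 15 - 5*I
G = 1026 (G = -(-19*(-6))*(-18)/2 = -57*(-18) = -½*(-2052) = 1026)
(-13941 + C(65)) + G = (-13941 + (15 - 5*65)) + 1026 = (-13941 + (15 - 325)) + 1026 = (-13941 - 310) + 1026 = -14251 + 1026 = -13225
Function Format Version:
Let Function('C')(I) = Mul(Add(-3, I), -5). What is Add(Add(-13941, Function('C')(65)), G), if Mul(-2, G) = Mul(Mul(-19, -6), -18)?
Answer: -13225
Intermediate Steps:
Function('C')(I) = Add(15, Mul(-5, I))
G = 1026 (G = Mul(Rational(-1, 2), Mul(Mul(-19, -6), -18)) = Mul(Rational(-1, 2), Mul(114, -18)) = Mul(Rational(-1, 2), -2052) = 1026)
Add(Add(-13941, Function('C')(65)), G) = Add(Add(-13941, Add(15, Mul(-5, 65))), 1026) = Add(Add(-13941, Add(15, -325)), 1026) = Add(Add(-13941, -310), 1026) = Add(-14251, 1026) = -13225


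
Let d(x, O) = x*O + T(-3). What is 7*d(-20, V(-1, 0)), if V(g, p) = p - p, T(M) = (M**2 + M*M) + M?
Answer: 105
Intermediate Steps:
T(M) = M + 2*M**2 (T(M) = (M**2 + M**2) + M = 2*M**2 + M = M + 2*M**2)
V(g, p) = 0
d(x, O) = 15 + O*x (d(x, O) = x*O - 3*(1 + 2*(-3)) = O*x - 3*(1 - 6) = O*x - 3*(-5) = O*x + 15 = 15 + O*x)
7*d(-20, V(-1, 0)) = 7*(15 + 0*(-20)) = 7*(15 + 0) = 7*15 = 105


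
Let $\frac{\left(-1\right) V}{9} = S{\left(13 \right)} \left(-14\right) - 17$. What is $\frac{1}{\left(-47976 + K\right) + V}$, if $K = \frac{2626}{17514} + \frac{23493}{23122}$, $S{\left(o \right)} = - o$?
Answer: $- \frac{202479354}{10014595240807} \approx -2.0218 \cdot 10^{-5}$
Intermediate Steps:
$K = \frac{236087387}{202479354}$ ($K = 2626 \cdot \frac{1}{17514} + 23493 \cdot \frac{1}{23122} = \frac{1313}{8757} + \frac{23493}{23122} = \frac{236087387}{202479354} \approx 1.166$)
$V = -1485$ ($V = - 9 \left(\left(-1\right) 13 \left(-14\right) - 17\right) = - 9 \left(\left(-13\right) \left(-14\right) - 17\right) = - 9 \left(182 - 17\right) = \left(-9\right) 165 = -1485$)
$\frac{1}{\left(-47976 + K\right) + V} = \frac{1}{\left(-47976 + \frac{236087387}{202479354}\right) - 1485} = \frac{1}{- \frac{9713913400117}{202479354} - 1485} = \frac{1}{- \frac{10014595240807}{202479354}} = - \frac{202479354}{10014595240807}$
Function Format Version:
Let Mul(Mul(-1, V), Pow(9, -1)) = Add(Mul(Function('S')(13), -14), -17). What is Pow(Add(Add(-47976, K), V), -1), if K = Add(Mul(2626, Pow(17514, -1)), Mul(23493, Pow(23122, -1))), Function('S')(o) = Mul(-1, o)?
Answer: Rational(-202479354, 10014595240807) ≈ -2.0218e-5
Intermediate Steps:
K = Rational(236087387, 202479354) (K = Add(Mul(2626, Rational(1, 17514)), Mul(23493, Rational(1, 23122))) = Add(Rational(1313, 8757), Rational(23493, 23122)) = Rational(236087387, 202479354) ≈ 1.1660)
V = -1485 (V = Mul(-9, Add(Mul(Mul(-1, 13), -14), -17)) = Mul(-9, Add(Mul(-13, -14), -17)) = Mul(-9, Add(182, -17)) = Mul(-9, 165) = -1485)
Pow(Add(Add(-47976, K), V), -1) = Pow(Add(Add(-47976, Rational(236087387, 202479354)), -1485), -1) = Pow(Add(Rational(-9713913400117, 202479354), -1485), -1) = Pow(Rational(-10014595240807, 202479354), -1) = Rational(-202479354, 10014595240807)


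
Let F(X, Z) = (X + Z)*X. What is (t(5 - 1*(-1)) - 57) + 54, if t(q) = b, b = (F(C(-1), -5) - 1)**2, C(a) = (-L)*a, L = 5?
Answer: -2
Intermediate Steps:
C(a) = -5*a (C(a) = (-1*5)*a = -5*a)
F(X, Z) = X*(X + Z)
b = 1 (b = ((-5*(-1))*(-5*(-1) - 5) - 1)**2 = (5*(5 - 5) - 1)**2 = (5*0 - 1)**2 = (0 - 1)**2 = (-1)**2 = 1)
t(q) = 1
(t(5 - 1*(-1)) - 57) + 54 = (1 - 57) + 54 = -56 + 54 = -2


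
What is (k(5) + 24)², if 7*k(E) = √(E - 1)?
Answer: 28900/49 ≈ 589.80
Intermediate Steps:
k(E) = √(-1 + E)/7 (k(E) = √(E - 1)/7 = √(-1 + E)/7)
(k(5) + 24)² = (√(-1 + 5)/7 + 24)² = (√4/7 + 24)² = ((⅐)*2 + 24)² = (2/7 + 24)² = (170/7)² = 28900/49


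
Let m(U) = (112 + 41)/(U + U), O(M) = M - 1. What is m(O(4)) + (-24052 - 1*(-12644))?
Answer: -22765/2 ≈ -11383.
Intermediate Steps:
O(M) = -1 + M
m(U) = 153/(2*U) (m(U) = 153/((2*U)) = 153*(1/(2*U)) = 153/(2*U))
m(O(4)) + (-24052 - 1*(-12644)) = 153/(2*(-1 + 4)) + (-24052 - 1*(-12644)) = (153/2)/3 + (-24052 + 12644) = (153/2)*(1/3) - 11408 = 51/2 - 11408 = -22765/2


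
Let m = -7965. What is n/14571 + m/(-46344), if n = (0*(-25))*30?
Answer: 2655/15448 ≈ 0.17187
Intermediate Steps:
n = 0 (n = 0*30 = 0)
n/14571 + m/(-46344) = 0/14571 - 7965/(-46344) = 0*(1/14571) - 7965*(-1/46344) = 0 + 2655/15448 = 2655/15448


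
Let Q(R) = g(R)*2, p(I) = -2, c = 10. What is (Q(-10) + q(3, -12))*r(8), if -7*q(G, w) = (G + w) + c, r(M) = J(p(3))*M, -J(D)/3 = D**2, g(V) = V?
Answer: 13536/7 ≈ 1933.7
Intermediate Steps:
J(D) = -3*D**2
r(M) = -12*M (r(M) = (-3*(-2)**2)*M = (-3*4)*M = -12*M)
q(G, w) = -10/7 - G/7 - w/7 (q(G, w) = -((G + w) + 10)/7 = -(10 + G + w)/7 = -10/7 - G/7 - w/7)
Q(R) = 2*R (Q(R) = R*2 = 2*R)
(Q(-10) + q(3, -12))*r(8) = (2*(-10) + (-10/7 - 1/7*3 - 1/7*(-12)))*(-12*8) = (-20 + (-10/7 - 3/7 + 12/7))*(-96) = (-20 - 1/7)*(-96) = -141/7*(-96) = 13536/7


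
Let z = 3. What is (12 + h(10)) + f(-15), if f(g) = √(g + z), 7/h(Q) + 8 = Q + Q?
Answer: 151/12 + 2*I*√3 ≈ 12.583 + 3.4641*I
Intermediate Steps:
h(Q) = 7/(-8 + 2*Q) (h(Q) = 7/(-8 + (Q + Q)) = 7/(-8 + 2*Q))
f(g) = √(3 + g) (f(g) = √(g + 3) = √(3 + g))
(12 + h(10)) + f(-15) = (12 + 7/(2*(-4 + 10))) + √(3 - 15) = (12 + (7/2)/6) + √(-12) = (12 + (7/2)*(⅙)) + 2*I*√3 = (12 + 7/12) + 2*I*√3 = 151/12 + 2*I*√3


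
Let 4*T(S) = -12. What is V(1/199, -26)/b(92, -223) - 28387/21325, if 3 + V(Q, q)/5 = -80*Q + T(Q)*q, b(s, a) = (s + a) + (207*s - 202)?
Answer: -104115834118/79403402925 ≈ -1.3112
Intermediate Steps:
T(S) = -3 (T(S) = (¼)*(-12) = -3)
b(s, a) = -202 + a + 208*s (b(s, a) = (a + s) + (-202 + 207*s) = -202 + a + 208*s)
V(Q, q) = -15 - 400*Q - 15*q (V(Q, q) = -15 + 5*(-80*Q - 3*q) = -15 + (-400*Q - 15*q) = -15 - 400*Q - 15*q)
V(1/199, -26)/b(92, -223) - 28387/21325 = (-15 - 400/199 - 15*(-26))/(-202 - 223 + 208*92) - 28387/21325 = (-15 - 400*1/199 + 390)/(-202 - 223 + 19136) - 28387*1/21325 = (-15 - 400/199 + 390)/18711 - 28387/21325 = (74225/199)*(1/18711) - 28387/21325 = 74225/3723489 - 28387/21325 = -104115834118/79403402925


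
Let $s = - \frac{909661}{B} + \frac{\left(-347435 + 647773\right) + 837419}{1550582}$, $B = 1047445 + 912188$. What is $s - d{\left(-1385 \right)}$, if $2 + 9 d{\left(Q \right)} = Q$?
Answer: $\frac{469096736349937}{3038571656406} \approx 154.38$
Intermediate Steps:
$d{\left(Q \right)} = - \frac{2}{9} + \frac{Q}{9}$
$B = 1959633$
$s = \frac{819082190479}{3038571656406}$ ($s = - \frac{909661}{1959633} + \frac{\left(-347435 + 647773\right) + 837419}{1550582} = \left(-909661\right) \frac{1}{1959633} + \left(300338 + 837419\right) \frac{1}{1550582} = - \frac{909661}{1959633} + 1137757 \cdot \frac{1}{1550582} = - \frac{909661}{1959633} + \frac{1137757}{1550582} = \frac{819082190479}{3038571656406} \approx 0.26956$)
$s - d{\left(-1385 \right)} = \frac{819082190479}{3038571656406} - \left(- \frac{2}{9} + \frac{1}{9} \left(-1385\right)\right) = \frac{819082190479}{3038571656406} - \left(- \frac{2}{9} - \frac{1385}{9}\right) = \frac{819082190479}{3038571656406} - - \frac{1387}{9} = \frac{819082190479}{3038571656406} + \frac{1387}{9} = \frac{469096736349937}{3038571656406}$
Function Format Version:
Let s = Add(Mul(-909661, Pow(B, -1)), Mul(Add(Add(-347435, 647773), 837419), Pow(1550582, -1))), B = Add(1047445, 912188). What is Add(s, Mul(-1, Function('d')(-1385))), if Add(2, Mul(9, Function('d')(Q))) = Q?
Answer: Rational(469096736349937, 3038571656406) ≈ 154.38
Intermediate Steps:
Function('d')(Q) = Add(Rational(-2, 9), Mul(Rational(1, 9), Q))
B = 1959633
s = Rational(819082190479, 3038571656406) (s = Add(Mul(-909661, Pow(1959633, -1)), Mul(Add(Add(-347435, 647773), 837419), Pow(1550582, -1))) = Add(Mul(-909661, Rational(1, 1959633)), Mul(Add(300338, 837419), Rational(1, 1550582))) = Add(Rational(-909661, 1959633), Mul(1137757, Rational(1, 1550582))) = Add(Rational(-909661, 1959633), Rational(1137757, 1550582)) = Rational(819082190479, 3038571656406) ≈ 0.26956)
Add(s, Mul(-1, Function('d')(-1385))) = Add(Rational(819082190479, 3038571656406), Mul(-1, Add(Rational(-2, 9), Mul(Rational(1, 9), -1385)))) = Add(Rational(819082190479, 3038571656406), Mul(-1, Add(Rational(-2, 9), Rational(-1385, 9)))) = Add(Rational(819082190479, 3038571656406), Mul(-1, Rational(-1387, 9))) = Add(Rational(819082190479, 3038571656406), Rational(1387, 9)) = Rational(469096736349937, 3038571656406)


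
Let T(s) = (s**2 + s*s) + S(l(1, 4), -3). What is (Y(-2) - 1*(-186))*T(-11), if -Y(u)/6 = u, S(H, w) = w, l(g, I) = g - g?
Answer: 47322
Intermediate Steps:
l(g, I) = 0
Y(u) = -6*u
T(s) = -3 + 2*s**2 (T(s) = (s**2 + s*s) - 3 = (s**2 + s**2) - 3 = 2*s**2 - 3 = -3 + 2*s**2)
(Y(-2) - 1*(-186))*T(-11) = (-6*(-2) - 1*(-186))*(-3 + 2*(-11)**2) = (12 + 186)*(-3 + 2*121) = 198*(-3 + 242) = 198*239 = 47322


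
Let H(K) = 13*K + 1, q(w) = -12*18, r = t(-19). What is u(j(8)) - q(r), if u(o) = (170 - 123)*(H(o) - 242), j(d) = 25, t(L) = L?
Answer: 4164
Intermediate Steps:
r = -19
q(w) = -216
H(K) = 1 + 13*K
u(o) = -11327 + 611*o (u(o) = (170 - 123)*((1 + 13*o) - 242) = 47*(-241 + 13*o) = -11327 + 611*o)
u(j(8)) - q(r) = (-11327 + 611*25) - 1*(-216) = (-11327 + 15275) + 216 = 3948 + 216 = 4164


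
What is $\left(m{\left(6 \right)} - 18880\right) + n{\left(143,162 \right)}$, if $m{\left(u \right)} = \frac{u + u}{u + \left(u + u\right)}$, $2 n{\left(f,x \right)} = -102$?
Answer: $- \frac{56791}{3} \approx -18930.0$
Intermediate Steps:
$n{\left(f,x \right)} = -51$ ($n{\left(f,x \right)} = \frac{1}{2} \left(-102\right) = -51$)
$m{\left(u \right)} = \frac{2}{3}$ ($m{\left(u \right)} = \frac{2 u}{u + 2 u} = \frac{2 u}{3 u} = 2 u \frac{1}{3 u} = \frac{2}{3}$)
$\left(m{\left(6 \right)} - 18880\right) + n{\left(143,162 \right)} = \left(\frac{2}{3} - 18880\right) - 51 = - \frac{56638}{3} - 51 = - \frac{56791}{3}$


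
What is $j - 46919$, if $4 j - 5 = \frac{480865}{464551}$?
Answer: $- \frac{21795567464}{464551} \approx -46918.0$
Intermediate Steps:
$j = \frac{700905}{464551}$ ($j = \frac{5}{4} + \frac{480865 \cdot \frac{1}{464551}}{4} = \frac{5}{4} + \frac{1}{4} \cdot \frac{480865}{464551} = \frac{5}{4} + \frac{480865}{1858204} = \frac{700905}{464551} \approx 1.5088$)
$j - 46919 = \frac{700905}{464551} - 46919 = - \frac{21795567464}{464551}$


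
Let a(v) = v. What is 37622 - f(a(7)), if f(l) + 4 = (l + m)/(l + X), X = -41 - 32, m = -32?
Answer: 2483291/66 ≈ 37626.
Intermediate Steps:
X = -73
f(l) = -4 + (-32 + l)/(-73 + l) (f(l) = -4 + (l - 32)/(l - 73) = -4 + (-32 + l)/(-73 + l))
37622 - f(a(7)) = 37622 - (260 - 3*7)/(-73 + 7) = 37622 - (260 - 21)/(-66) = 37622 - (-1)*239/66 = 37622 - 1*(-239/66) = 37622 + 239/66 = 2483291/66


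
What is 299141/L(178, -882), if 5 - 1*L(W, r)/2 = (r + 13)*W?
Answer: 299141/309374 ≈ 0.96692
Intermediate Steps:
L(W, r) = 10 - 2*W*(13 + r) (L(W, r) = 10 - 2*(r + 13)*W = 10 - 2*(13 + r)*W = 10 - 2*W*(13 + r))
299141/L(178, -882) = 299141/(10 - 26*178 - 2*178*(-882)) = 299141/(10 - 4628 + 313992) = 299141/309374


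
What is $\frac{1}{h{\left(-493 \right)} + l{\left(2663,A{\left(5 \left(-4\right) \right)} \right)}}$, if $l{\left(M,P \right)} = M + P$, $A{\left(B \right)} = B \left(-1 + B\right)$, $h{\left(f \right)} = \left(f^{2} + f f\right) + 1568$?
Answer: $\frac{1}{490749} \approx 2.0377 \cdot 10^{-6}$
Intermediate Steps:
$h{\left(f \right)} = 1568 + 2 f^{2}$ ($h{\left(f \right)} = \left(f^{2} + f^{2}\right) + 1568 = 2 f^{2} + 1568 = 1568 + 2 f^{2}$)
$\frac{1}{h{\left(-493 \right)} + l{\left(2663,A{\left(5 \left(-4\right) \right)} \right)}} = \frac{1}{\left(1568 + 2 \left(-493\right)^{2}\right) + \left(2663 + 5 \left(-4\right) \left(-1 + 5 \left(-4\right)\right)\right)} = \frac{1}{\left(1568 + 2 \cdot 243049\right) + \left(2663 - 20 \left(-1 - 20\right)\right)} = \frac{1}{\left(1568 + 486098\right) + \left(2663 - -420\right)} = \frac{1}{487666 + \left(2663 + 420\right)} = \frac{1}{487666 + 3083} = \frac{1}{490749}$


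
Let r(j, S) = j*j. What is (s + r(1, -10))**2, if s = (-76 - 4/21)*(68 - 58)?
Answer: 255328441/441 ≈ 5.7898e+5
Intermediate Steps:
r(j, S) = j**2
s = -16000/21 (s = (-76 - 4*1/21)*10 = (-76 - 4/21)*10 = -1600/21*10 = -16000/21 ≈ -761.90)
(s + r(1, -10))**2 = (-16000/21 + 1**2)**2 = (-16000/21 + 1)**2 = (-15979/21)**2 = 255328441/441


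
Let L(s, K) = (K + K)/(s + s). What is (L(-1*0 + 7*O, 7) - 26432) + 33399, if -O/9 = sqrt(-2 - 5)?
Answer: 6967 + I*sqrt(7)/63 ≈ 6967.0 + 0.041996*I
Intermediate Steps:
O = -9*I*sqrt(7) (O = -9*sqrt(-2 - 5) = -9*I*sqrt(7) ≈ -23.812*I)
L(s, K) = K/s (L(s, K) = (2*K)/((2*s)) = (2*K)*(1/(2*s)) = K/s)
(L(-1*0 + 7*O, 7) - 26432) + 33399 = (7/(-1*0 + 7*(-9*I*sqrt(7))) - 26432) + 33399 = (7/(0 - 63*I*sqrt(7)) - 26432) + 33399 = (7/((-63*I*sqrt(7))) - 26432) + 33399 = (7*(I*sqrt(7)/441) - 26432) + 33399 = (I*sqrt(7)/63 - 26432) + 33399 = (-26432 + I*sqrt(7)/63) + 33399 = 6967 + I*sqrt(7)/63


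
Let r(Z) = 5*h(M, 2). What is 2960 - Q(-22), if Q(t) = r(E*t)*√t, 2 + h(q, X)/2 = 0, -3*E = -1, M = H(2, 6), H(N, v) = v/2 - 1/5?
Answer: 2960 + 20*I*√22 ≈ 2960.0 + 93.808*I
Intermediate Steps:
H(N, v) = -⅕ + v/2 (H(N, v) = v*(½) - 1*⅕ = v/2 - ⅕ = -⅕ + v/2)
M = 14/5 (M = -⅕ + (½)*6 = -⅕ + 3 = 14/5 ≈ 2.8000)
E = ⅓ (E = -⅓*(-1) = ⅓ ≈ 0.33333)
h(q, X) = -4 (h(q, X) = -4 + 2*0 = -4 + 0 = -4)
r(Z) = -20 (r(Z) = 5*(-4) = -20)
Q(t) = -20*√t
2960 - Q(-22) = 2960 - (-20)*√(-22) = 2960 - (-20)*I*√22 = 2960 + 20*I*√22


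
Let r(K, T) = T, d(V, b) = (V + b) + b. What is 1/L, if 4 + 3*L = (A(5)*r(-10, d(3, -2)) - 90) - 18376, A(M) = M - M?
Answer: -3/18470 ≈ -0.00016243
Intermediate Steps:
d(V, b) = V + 2*b
A(M) = 0
L = -18470/3 (L = -4/3 + ((0*(3 + 2*(-2)) - 90) - 18376)/3 = -4/3 + ((0*(3 - 4) - 90) - 18376)/3 = -4/3 + ((0*(-1) - 90) - 18376)/3 = -4/3 + ((0 - 90) - 18376)/3 = -4/3 + (-90 - 18376)/3 = -4/3 + (⅓)*(-18466) = -4/3 - 18466/3 = -18470/3 ≈ -6156.7)
1/L = 1/(-18470/3) = -3/18470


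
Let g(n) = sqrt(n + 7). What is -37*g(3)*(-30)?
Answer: 1110*sqrt(10) ≈ 3510.1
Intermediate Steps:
g(n) = sqrt(7 + n)
-37*g(3)*(-30) = -37*sqrt(7 + 3)*(-30) = -37*sqrt(10)*(-30) = 1110*sqrt(10)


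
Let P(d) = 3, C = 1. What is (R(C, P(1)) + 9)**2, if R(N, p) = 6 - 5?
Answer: 100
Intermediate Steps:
R(N, p) = 1
(R(C, P(1)) + 9)**2 = (1 + 9)**2 = 10**2 = 100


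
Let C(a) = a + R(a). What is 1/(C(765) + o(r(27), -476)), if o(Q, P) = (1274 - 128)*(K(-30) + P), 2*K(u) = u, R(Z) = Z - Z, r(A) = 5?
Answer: -1/561921 ≈ -1.7796e-6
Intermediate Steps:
R(Z) = 0
K(u) = u/2
o(Q, P) = -17190 + 1146*P (o(Q, P) = (1274 - 128)*((½)*(-30) + P) = 1146*(-15 + P) = -17190 + 1146*P)
C(a) = a (C(a) = a + 0 = a)
1/(C(765) + o(r(27), -476)) = 1/(765 + (-17190 + 1146*(-476))) = 1/(765 + (-17190 - 545496)) = 1/(765 - 562686) = 1/(-561921) = -1/561921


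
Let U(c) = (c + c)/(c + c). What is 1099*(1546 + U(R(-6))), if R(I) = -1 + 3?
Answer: 1700153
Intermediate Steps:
R(I) = 2
U(c) = 1 (U(c) = (2*c)/((2*c)) = (2*c)*(1/(2*c)) = 1)
1099*(1546 + U(R(-6))) = 1099*(1546 + 1) = 1099*1547 = 1700153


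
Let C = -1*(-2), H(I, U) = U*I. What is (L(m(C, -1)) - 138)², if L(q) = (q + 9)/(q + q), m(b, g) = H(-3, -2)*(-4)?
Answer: 4853209/256 ≈ 18958.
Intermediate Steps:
H(I, U) = I*U
C = 2
m(b, g) = -24 (m(b, g) = -3*(-2)*(-4) = 6*(-4) = -24)
L(q) = (9 + q)/(2*q) (L(q) = (9 + q)/((2*q)) = (9 + q)*(1/(2*q)) = (9 + q)/(2*q))
(L(m(C, -1)) - 138)² = ((½)*(9 - 24)/(-24) - 138)² = ((½)*(-1/24)*(-15) - 138)² = (5/16 - 138)² = (-2203/16)² = 4853209/256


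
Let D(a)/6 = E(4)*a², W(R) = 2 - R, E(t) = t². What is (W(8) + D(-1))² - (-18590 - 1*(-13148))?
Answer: 13542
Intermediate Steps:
D(a) = 96*a² (D(a) = 6*(4²*a²) = 6*(16*a²) = 96*a²)
(W(8) + D(-1))² - (-18590 - 1*(-13148)) = ((2 - 1*8) + 96*(-1)²)² - (-18590 - 1*(-13148)) = ((2 - 8) + 96*1)² - (-18590 + 13148) = (-6 + 96)² - 1*(-5442) = 90² + 5442 = 8100 + 5442 = 13542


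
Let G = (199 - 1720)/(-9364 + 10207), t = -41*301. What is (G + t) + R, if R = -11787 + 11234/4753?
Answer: -32224440921/1335593 ≈ -24127.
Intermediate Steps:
R = -56012377/4753 (R = -11787 + 11234*(1/4753) = -11787 + 11234/4753 = -56012377/4753 ≈ -11785.)
t = -12341
G = -507/281 (G = -1521/843 = -1521*1/843 = -507/281 ≈ -1.8043)
(G + t) + R = (-507/281 - 12341) - 56012377/4753 = -3468328/281 - 56012377/4753 = -32224440921/1335593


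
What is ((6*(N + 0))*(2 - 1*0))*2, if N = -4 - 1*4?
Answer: -192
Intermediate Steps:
N = -8 (N = -4 - 4 = -8)
((6*(N + 0))*(2 - 1*0))*2 = ((6*(-8 + 0))*(2 - 1*0))*2 = ((6*(-8))*(2 + 0))*2 = -48*2*2 = -96*2 = -192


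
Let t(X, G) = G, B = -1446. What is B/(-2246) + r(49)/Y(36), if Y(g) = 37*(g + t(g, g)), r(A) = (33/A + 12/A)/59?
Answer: 618702743/960991528 ≈ 0.64382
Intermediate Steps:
r(A) = 45/(59*A) (r(A) = (45/A)*(1/59) = 45/(59*A))
Y(g) = 74*g (Y(g) = 37*(g + g) = 37*(2*g) = 74*g)
B/(-2246) + r(49)/Y(36) = -1446/(-2246) + ((45/59)/49)/((74*36)) = -1446*(-1/2246) + ((45/59)*(1/49))/2664 = 723/1123 + (45/2891)*(1/2664) = 723/1123 + 5/855736 = 618702743/960991528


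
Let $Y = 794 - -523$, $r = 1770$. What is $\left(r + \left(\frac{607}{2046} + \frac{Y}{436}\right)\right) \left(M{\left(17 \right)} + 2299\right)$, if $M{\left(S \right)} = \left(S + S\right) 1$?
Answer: $\frac{1845284429941}{446028} \approx 4.1371 \cdot 10^{6}$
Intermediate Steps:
$Y = 1317$ ($Y = 794 + 523 = 1317$)
$M{\left(S \right)} = 2 S$ ($M{\left(S \right)} = 2 S 1 = 2 S$)
$\left(r + \left(\frac{607}{2046} + \frac{Y}{436}\right)\right) \left(M{\left(17 \right)} + 2299\right) = \left(1770 + \left(\frac{607}{2046} + \frac{1317}{436}\right)\right) \left(2 \cdot 17 + 2299\right) = \left(1770 + \left(607 \cdot \frac{1}{2046} + 1317 \cdot \frac{1}{436}\right)\right) \left(34 + 2299\right) = \left(1770 + \left(\frac{607}{2046} + \frac{1317}{436}\right)\right) 2333 = \left(1770 + \frac{1479617}{446028}\right) 2333 = \frac{790949177}{446028} \cdot 2333 = \frac{1845284429941}{446028}$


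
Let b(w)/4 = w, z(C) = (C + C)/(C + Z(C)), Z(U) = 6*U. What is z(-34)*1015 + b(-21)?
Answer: 206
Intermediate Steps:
z(C) = 2/7 (z(C) = (C + C)/(C + 6*C) = (2*C)/((7*C)) = (2*C)*(1/(7*C)) = 2/7)
b(w) = 4*w
z(-34)*1015 + b(-21) = (2/7)*1015 + 4*(-21) = 290 - 84 = 206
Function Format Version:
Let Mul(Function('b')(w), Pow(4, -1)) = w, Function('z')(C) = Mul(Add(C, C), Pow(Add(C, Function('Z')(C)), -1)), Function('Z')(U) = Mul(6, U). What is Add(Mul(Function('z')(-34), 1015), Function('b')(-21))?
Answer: 206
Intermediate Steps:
Function('z')(C) = Rational(2, 7) (Function('z')(C) = Mul(Add(C, C), Pow(Add(C, Mul(6, C)), -1)) = Mul(Mul(2, C), Pow(Mul(7, C), -1)) = Mul(Mul(2, C), Mul(Rational(1, 7), Pow(C, -1))) = Rational(2, 7))
Function('b')(w) = Mul(4, w)
Add(Mul(Function('z')(-34), 1015), Function('b')(-21)) = Add(Mul(Rational(2, 7), 1015), Mul(4, -21)) = Add(290, -84) = 206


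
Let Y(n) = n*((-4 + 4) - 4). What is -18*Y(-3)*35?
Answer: -7560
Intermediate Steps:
Y(n) = -4*n (Y(n) = n*(0 - 4) = n*(-4) = -4*n)
-18*Y(-3)*35 = -(-72)*(-3)*35 = -18*12*35 = -216*35 = -7560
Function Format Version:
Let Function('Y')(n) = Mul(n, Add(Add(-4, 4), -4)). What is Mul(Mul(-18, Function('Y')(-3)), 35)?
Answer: -7560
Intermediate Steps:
Function('Y')(n) = Mul(-4, n) (Function('Y')(n) = Mul(n, Add(0, -4)) = Mul(n, -4) = Mul(-4, n))
Mul(Mul(-18, Function('Y')(-3)), 35) = Mul(Mul(-18, Mul(-4, -3)), 35) = Mul(Mul(-18, 12), 35) = Mul(-216, 35) = -7560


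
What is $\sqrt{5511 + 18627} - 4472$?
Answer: $-4472 + 9 \sqrt{298} \approx -4316.6$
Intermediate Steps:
$\sqrt{5511 + 18627} - 4472 = \sqrt{24138} - 4472 = 9 \sqrt{298} - 4472 = -4472 + 9 \sqrt{298}$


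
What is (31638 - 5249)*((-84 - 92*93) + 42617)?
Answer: 896619053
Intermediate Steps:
(31638 - 5249)*((-84 - 92*93) + 42617) = 26389*((-84 - 8556) + 42617) = 26389*(-8640 + 42617) = 26389*33977 = 896619053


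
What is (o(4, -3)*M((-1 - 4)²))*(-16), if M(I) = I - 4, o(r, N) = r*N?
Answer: 4032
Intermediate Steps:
o(r, N) = N*r
M(I) = -4 + I
(o(4, -3)*M((-1 - 4)²))*(-16) = ((-3*4)*(-4 + (-1 - 4)²))*(-16) = -12*(-4 + (-5)²)*(-16) = -12*(-4 + 25)*(-16) = -12*21*(-16) = -252*(-16) = 4032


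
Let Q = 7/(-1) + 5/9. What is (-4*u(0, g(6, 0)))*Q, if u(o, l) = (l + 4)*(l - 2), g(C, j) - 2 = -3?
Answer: -232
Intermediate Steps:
Q = -58/9 (Q = 7*(-1) + 5*(⅑) = -7 + 5/9 = -58/9 ≈ -6.4444)
g(C, j) = -1 (g(C, j) = 2 - 3 = -1)
u(o, l) = (-2 + l)*(4 + l) (u(o, l) = (4 + l)*(-2 + l) = (-2 + l)*(4 + l))
(-4*u(0, g(6, 0)))*Q = -4*(-8 + (-1)² + 2*(-1))*(-58/9) = -4*(-8 + 1 - 2)*(-58/9) = -4*(-9)*(-58/9) = 36*(-58/9) = -232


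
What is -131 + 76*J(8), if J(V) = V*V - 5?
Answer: 4353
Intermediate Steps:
J(V) = -5 + V² (J(V) = V² - 5 = -5 + V²)
-131 + 76*J(8) = -131 + 76*(-5 + 8²) = -131 + 76*(-5 + 64) = -131 + 76*59 = -131 + 4484 = 4353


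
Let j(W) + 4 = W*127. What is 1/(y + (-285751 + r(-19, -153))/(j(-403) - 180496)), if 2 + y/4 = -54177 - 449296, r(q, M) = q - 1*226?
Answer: -77227/155527359968 ≈ -4.9655e-7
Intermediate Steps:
j(W) = -4 + 127*W (j(W) = -4 + W*127 = -4 + 127*W)
r(q, M) = -226 + q (r(q, M) = q - 226 = -226 + q)
y = -2013900 (y = -8 + 4*(-54177 - 449296) = -8 + 4*(-503473) = -8 - 2013892 = -2013900)
1/(y + (-285751 + r(-19, -153))/(j(-403) - 180496)) = 1/(-2013900 + (-285751 + (-226 - 19))/((-4 + 127*(-403)) - 180496)) = 1/(-2013900 + (-285751 - 245)/((-4 - 51181) - 180496)) = 1/(-2013900 - 285996/(-51185 - 180496)) = 1/(-2013900 - 285996/(-231681)) = 1/(-2013900 - 285996*(-1/231681)) = 1/(-2013900 + 95332/77227) = 1/(-155527359968/77227) = -77227/155527359968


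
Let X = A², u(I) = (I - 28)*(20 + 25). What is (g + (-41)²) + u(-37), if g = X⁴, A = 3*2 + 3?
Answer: 43045477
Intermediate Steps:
u(I) = -1260 + 45*I (u(I) = (-28 + I)*45 = -1260 + 45*I)
A = 9 (A = 6 + 3 = 9)
X = 81 (X = 9² = 81)
g = 43046721 (g = 81⁴ = 43046721)
(g + (-41)²) + u(-37) = (43046721 + (-41)²) + (-1260 + 45*(-37)) = (43046721 + 1681) + (-1260 - 1665) = 43048402 - 2925 = 43045477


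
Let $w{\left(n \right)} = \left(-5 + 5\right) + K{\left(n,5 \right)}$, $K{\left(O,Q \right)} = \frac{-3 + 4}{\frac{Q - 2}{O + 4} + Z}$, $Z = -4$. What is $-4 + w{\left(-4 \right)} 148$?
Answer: $-4$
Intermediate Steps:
$K{\left(O,Q \right)} = \frac{1}{-4 + \frac{-2 + Q}{4 + O}}$ ($K{\left(O,Q \right)} = \frac{-3 + 4}{\frac{Q - 2}{O + 4} - 4} = 1 \frac{1}{\frac{-2 + Q}{4 + O} - 4} = 1 \frac{1}{-4 + \frac{-2 + Q}{4 + O}} = \frac{1}{-4 + \frac{-2 + Q}{4 + O}}$)
$w{\left(n \right)} = \frac{4 + n}{-13 - 4 n}$ ($w{\left(n \right)} = \left(-5 + 5\right) + \frac{4 + n}{-18 + 5 - 4 n} = 0 + \frac{4 + n}{-13 - 4 n} = \frac{4 + n}{-13 - 4 n}$)
$-4 + w{\left(-4 \right)} 148 = -4 + \frac{4 - 4}{-13 - -16} \cdot 148 = -4 + \frac{1}{-13 + 16} \cdot 0 \cdot 148 = -4 + \frac{1}{3} \cdot 0 \cdot 148 = -4 + 0 \cdot 148 = -4 + 0 = -4$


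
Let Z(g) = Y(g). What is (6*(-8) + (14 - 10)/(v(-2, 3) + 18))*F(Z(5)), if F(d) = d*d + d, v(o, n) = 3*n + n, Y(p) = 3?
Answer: -2872/5 ≈ -574.40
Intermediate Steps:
v(o, n) = 4*n
Z(g) = 3
F(d) = d + d**2 (F(d) = d**2 + d = d + d**2)
(6*(-8) + (14 - 10)/(v(-2, 3) + 18))*F(Z(5)) = (6*(-8) + (14 - 10)/(4*3 + 18))*(3*(1 + 3)) = (-48 + 4/(12 + 18))*(3*4) = (-48 + 4/30)*12 = (-48 + 4*(1/30))*12 = (-48 + 2/15)*12 = -718/15*12 = -2872/5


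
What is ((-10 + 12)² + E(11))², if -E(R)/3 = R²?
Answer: 128881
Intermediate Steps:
E(R) = -3*R²
((-10 + 12)² + E(11))² = ((-10 + 12)² - 3*11²)² = (2² - 3*121)² = (4 - 363)² = (-359)² = 128881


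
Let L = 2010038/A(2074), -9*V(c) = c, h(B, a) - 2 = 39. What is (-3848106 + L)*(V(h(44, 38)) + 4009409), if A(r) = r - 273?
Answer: -250009861467387520/16209 ≈ -1.5424e+13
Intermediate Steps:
h(B, a) = 41 (h(B, a) = 2 + 39 = 41)
V(c) = -c/9
A(r) = -273 + r
L = 2010038/1801 (L = 2010038/(-273 + 2074) = 2010038/1801 ≈ 1116.1)
(-3848106 + L)*(V(h(44, 38)) + 4009409) = (-3848106 + 2010038/1801)*(-⅑*41 + 4009409) = -6928428868*(-41/9 + 4009409)/1801 = -6928428868/1801*36084640/9 = -250009861467387520/16209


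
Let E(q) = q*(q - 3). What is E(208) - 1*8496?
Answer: 34144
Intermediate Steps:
E(q) = q*(-3 + q)
E(208) - 1*8496 = 208*(-3 + 208) - 1*8496 = 208*205 - 8496 = 42640 - 8496 = 34144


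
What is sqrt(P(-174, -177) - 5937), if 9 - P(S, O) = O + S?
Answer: 13*I*sqrt(33) ≈ 74.679*I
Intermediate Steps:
P(S, O) = 9 - O - S (P(S, O) = 9 - (O + S) = 9 + (-O - S) = 9 - O - S)
sqrt(P(-174, -177) - 5937) = sqrt((9 - 1*(-177) - 1*(-174)) - 5937) = sqrt((9 + 177 + 174) - 5937) = sqrt(360 - 5937) = sqrt(-5577) = 13*I*sqrt(33)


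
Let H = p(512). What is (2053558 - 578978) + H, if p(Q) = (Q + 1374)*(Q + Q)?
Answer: 3405844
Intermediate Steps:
p(Q) = 2*Q*(1374 + Q) (p(Q) = (1374 + Q)*(2*Q) = 2*Q*(1374 + Q))
H = 1931264 (H = 2*512*(1374 + 512) = 2*512*1886 = 1931264)
(2053558 - 578978) + H = (2053558 - 578978) + 1931264 = 1474580 + 1931264 = 3405844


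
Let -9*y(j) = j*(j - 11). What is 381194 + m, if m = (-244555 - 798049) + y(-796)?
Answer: -2198354/3 ≈ -7.3279e+5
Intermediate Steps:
y(j) = -j*(-11 + j)/9 (y(j) = -j*(j - 11)/9 = -j*(-11 + j)/9)
m = -3341936/3 (m = (-244555 - 798049) + (⅑)*(-796)*(11 - 1*(-796)) = -1042604 + (⅑)*(-796)*(11 + 796) = -1042604 + (⅑)*(-796)*807 = -1042604 - 214124/3 = -3341936/3 ≈ -1.1140e+6)
381194 + m = 381194 - 3341936/3 = -2198354/3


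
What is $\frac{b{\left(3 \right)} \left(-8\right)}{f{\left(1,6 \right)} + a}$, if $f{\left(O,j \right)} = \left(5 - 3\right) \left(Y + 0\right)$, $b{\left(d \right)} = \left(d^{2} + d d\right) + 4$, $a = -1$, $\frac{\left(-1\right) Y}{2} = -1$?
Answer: $- \frac{176}{3} \approx -58.667$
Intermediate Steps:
$Y = 2$ ($Y = \left(-2\right) \left(-1\right) = 2$)
$b{\left(d \right)} = 4 + 2 d^{2}$ ($b{\left(d \right)} = \left(d^{2} + d^{2}\right) + 4 = 2 d^{2} + 4 = 4 + 2 d^{2}$)
$f{\left(O,j \right)} = 4$ ($f{\left(O,j \right)} = \left(5 - 3\right) \left(2 + 0\right) = 2 \cdot 2 = 4$)
$\frac{b{\left(3 \right)} \left(-8\right)}{f{\left(1,6 \right)} + a} = \frac{\left(4 + 2 \cdot 3^{2}\right) \left(-8\right)}{4 - 1} = \frac{\left(4 + 2 \cdot 9\right) \left(-8\right)}{3} = \left(4 + 18\right) \left(-8\right) \frac{1}{3} = 22 \left(-8\right) \frac{1}{3} = \left(-176\right) \frac{1}{3} = - \frac{176}{3}$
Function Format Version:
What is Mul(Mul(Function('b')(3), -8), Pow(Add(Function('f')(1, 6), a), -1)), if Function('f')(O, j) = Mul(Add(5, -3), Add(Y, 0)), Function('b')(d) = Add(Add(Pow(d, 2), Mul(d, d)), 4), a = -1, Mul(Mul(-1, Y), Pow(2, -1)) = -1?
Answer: Rational(-176, 3) ≈ -58.667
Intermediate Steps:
Y = 2 (Y = Mul(-2, -1) = 2)
Function('b')(d) = Add(4, Mul(2, Pow(d, 2))) (Function('b')(d) = Add(Add(Pow(d, 2), Pow(d, 2)), 4) = Add(Mul(2, Pow(d, 2)), 4) = Add(4, Mul(2, Pow(d, 2))))
Function('f')(O, j) = 4 (Function('f')(O, j) = Mul(Add(5, -3), Add(2, 0)) = Mul(2, 2) = 4)
Mul(Mul(Function('b')(3), -8), Pow(Add(Function('f')(1, 6), a), -1)) = Mul(Mul(Add(4, Mul(2, Pow(3, 2))), -8), Pow(Add(4, -1), -1)) = Mul(Mul(Add(4, Mul(2, 9)), -8), Pow(3, -1)) = Mul(Mul(Add(4, 18), -8), Rational(1, 3)) = Mul(Mul(22, -8), Rational(1, 3)) = Mul(-176, Rational(1, 3)) = Rational(-176, 3)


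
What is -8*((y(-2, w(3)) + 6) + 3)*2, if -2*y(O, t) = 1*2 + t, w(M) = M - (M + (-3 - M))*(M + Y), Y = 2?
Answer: 16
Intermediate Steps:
w(M) = 6 + 4*M (w(M) = M - (M + (-3 - M))*(M + 2) = M - (-3)*(2 + M) = M - (-6 - 3*M) = M + (6 + 3*M) = 6 + 4*M)
y(O, t) = -1 - t/2 (y(O, t) = -(1*2 + t)/2 = -(2 + t)/2 = -1 - t/2)
-8*((y(-2, w(3)) + 6) + 3)*2 = -8*(((-1 - (6 + 4*3)/2) + 6) + 3)*2 = -8*(((-1 - (6 + 12)/2) + 6) + 3)*2 = -8*(((-1 - ½*18) + 6) + 3)*2 = -8*(((-1 - 9) + 6) + 3)*2 = -8*((-10 + 6) + 3)*2 = -8*(-4 + 3)*2 = -8*(-1)*2 = 8*2 = 16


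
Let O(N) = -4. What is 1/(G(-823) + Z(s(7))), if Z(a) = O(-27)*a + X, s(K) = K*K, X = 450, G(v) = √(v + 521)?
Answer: 127/32409 - I*√302/64818 ≈ 0.0039187 - 0.00026811*I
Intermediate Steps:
G(v) = √(521 + v)
s(K) = K²
Z(a) = 450 - 4*a (Z(a) = -4*a + 450 = 450 - 4*a)
1/(G(-823) + Z(s(7))) = 1/(√(521 - 823) + (450 - 4*7²)) = 1/(√(-302) + (450 - 4*49)) = 1/(I*√302 + (450 - 196)) = 1/(I*√302 + 254) = 1/(254 + I*√302)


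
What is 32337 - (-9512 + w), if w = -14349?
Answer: 56198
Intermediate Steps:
32337 - (-9512 + w) = 32337 - (-9512 - 14349) = 32337 - 1*(-23861) = 32337 + 23861 = 56198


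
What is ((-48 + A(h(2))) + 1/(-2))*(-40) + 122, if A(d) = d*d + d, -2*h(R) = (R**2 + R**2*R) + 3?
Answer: 112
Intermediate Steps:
h(R) = -3/2 - R**2/2 - R**3/2 (h(R) = -((R**2 + R**2*R) + 3)/2 = -((R**2 + R**3) + 3)/2 = -(3 + R**2 + R**3)/2 = -3/2 - R**2/2 - R**3/2)
A(d) = d + d**2 (A(d) = d**2 + d = d + d**2)
((-48 + A(h(2))) + 1/(-2))*(-40) + 122 = ((-48 + (-3/2 - 1/2*2**2 - 1/2*2**3)*(1 + (-3/2 - 1/2*2**2 - 1/2*2**3))) + 1/(-2))*(-40) + 122 = ((-48 + (-3/2 - 1/2*4 - 1/2*8)*(1 + (-3/2 - 1/2*4 - 1/2*8))) - 1/2)*(-40) + 122 = ((-48 + (-3/2 - 2 - 4)*(1 + (-3/2 - 2 - 4))) - 1/2)*(-40) + 122 = ((-48 - 15*(1 - 15/2)/2) - 1/2)*(-40) + 122 = ((-48 - 15/2*(-13/2)) - 1/2)*(-40) + 122 = ((-48 + 195/4) - 1/2)*(-40) + 122 = (3/4 - 1/2)*(-40) + 122 = (1/4)*(-40) + 122 = -10 + 122 = 112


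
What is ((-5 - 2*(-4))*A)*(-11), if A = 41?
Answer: -1353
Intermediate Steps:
((-5 - 2*(-4))*A)*(-11) = ((-5 - 2*(-4))*41)*(-11) = ((-5 + 8)*41)*(-11) = (3*41)*(-11) = 123*(-11) = -1353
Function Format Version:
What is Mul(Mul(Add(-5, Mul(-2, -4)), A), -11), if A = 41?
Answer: -1353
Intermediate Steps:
Mul(Mul(Add(-5, Mul(-2, -4)), A), -11) = Mul(Mul(Add(-5, Mul(-2, -4)), 41), -11) = Mul(Mul(Add(-5, 8), 41), -11) = Mul(Mul(3, 41), -11) = Mul(123, -11) = -1353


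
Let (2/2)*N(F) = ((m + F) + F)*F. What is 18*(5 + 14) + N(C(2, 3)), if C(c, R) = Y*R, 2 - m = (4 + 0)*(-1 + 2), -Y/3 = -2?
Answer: 954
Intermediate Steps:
Y = 6 (Y = -3*(-2) = 6)
m = -2 (m = 2 - (4 + 0)*(-1 + 2) = 2 - 4 = -2)
C(c, R) = 6*R
N(F) = F*(-2 + 2*F) (N(F) = ((-2 + F) + F)*F = (-2 + 2*F)*F = F*(-2 + 2*F))
18*(5 + 14) + N(C(2, 3)) = 18*(5 + 14) + 2*(6*3)*(-1 + 6*3) = 18*19 + 2*18*(-1 + 18) = 342 + 2*18*17 = 342 + 612 = 954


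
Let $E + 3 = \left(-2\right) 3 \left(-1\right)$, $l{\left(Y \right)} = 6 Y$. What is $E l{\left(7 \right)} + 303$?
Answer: $429$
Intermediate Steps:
$E = 3$ ($E = -3 + \left(-2\right) 3 \left(-1\right) = -3 - -6 = -3 + 6 = 3$)
$E l{\left(7 \right)} + 303 = 3 \cdot 6 \cdot 7 + 303 = 3 \cdot 42 + 303 = 126 + 303 = 429$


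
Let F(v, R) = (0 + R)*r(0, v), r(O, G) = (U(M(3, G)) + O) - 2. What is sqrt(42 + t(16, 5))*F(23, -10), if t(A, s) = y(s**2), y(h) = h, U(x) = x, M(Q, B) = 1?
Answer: 10*sqrt(67) ≈ 81.854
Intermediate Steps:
t(A, s) = s**2
r(O, G) = -1 + O (r(O, G) = (1 + O) - 2 = -1 + O)
F(v, R) = -R (F(v, R) = (0 + R)*(-1 + 0) = R*(-1) = -R)
sqrt(42 + t(16, 5))*F(23, -10) = sqrt(42 + 5**2)*(-1*(-10)) = sqrt(42 + 25)*10 = sqrt(67)*10 = 10*sqrt(67)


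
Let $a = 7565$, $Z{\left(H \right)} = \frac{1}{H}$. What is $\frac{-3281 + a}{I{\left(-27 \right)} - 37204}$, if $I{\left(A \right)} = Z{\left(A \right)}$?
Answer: $- \frac{115668}{1004509} \approx -0.11515$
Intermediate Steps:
$I{\left(A \right)} = \frac{1}{A}$
$\frac{-3281 + a}{I{\left(-27 \right)} - 37204} = \frac{-3281 + 7565}{\frac{1}{-27} - 37204} = \frac{4284}{- \frac{1}{27} - 37204} = \frac{4284}{- \frac{1004509}{27}} = 4284 \left(- \frac{27}{1004509}\right) = - \frac{115668}{1004509}$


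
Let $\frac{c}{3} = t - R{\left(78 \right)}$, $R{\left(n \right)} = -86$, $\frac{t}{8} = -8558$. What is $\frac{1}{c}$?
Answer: $- \frac{1}{205134} \approx -4.8749 \cdot 10^{-6}$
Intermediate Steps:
$t = -68464$ ($t = 8 \left(-8558\right) = -68464$)
$c = -205134$ ($c = 3 \left(-68464 - -86\right) = 3 \left(-68464 + 86\right) = 3 \left(-68378\right) = -205134$)
$\frac{1}{c} = \frac{1}{-205134} = - \frac{1}{205134}$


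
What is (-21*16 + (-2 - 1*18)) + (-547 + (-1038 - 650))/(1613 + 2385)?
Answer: -1425523/3998 ≈ -356.56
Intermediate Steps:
(-21*16 + (-2 - 1*18)) + (-547 + (-1038 - 650))/(1613 + 2385) = (-336 + (-2 - 18)) + (-547 - 1688)/3998 = (-336 - 20) - 2235*1/3998 = -356 - 2235/3998 = -1425523/3998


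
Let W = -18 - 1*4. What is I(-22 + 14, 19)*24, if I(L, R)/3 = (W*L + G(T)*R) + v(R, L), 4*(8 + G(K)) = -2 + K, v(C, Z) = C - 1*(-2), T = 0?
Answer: 2556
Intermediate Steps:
W = -22 (W = -18 - 4 = -22)
v(C, Z) = 2 + C (v(C, Z) = C + 2 = 2 + C)
G(K) = -17/2 + K/4 (G(K) = -8 + (-2 + K)/4 = -8 + (-½ + K/4) = -17/2 + K/4)
I(L, R) = 6 - 66*L - 45*R/2 (I(L, R) = 3*((-22*L + (-17/2 + (¼)*0)*R) + (2 + R)) = 3*((-22*L + (-17/2 + 0)*R) + (2 + R)) = 3*((-22*L - 17*R/2) + (2 + R)) = 3*(2 - 22*L - 15*R/2) = 6 - 66*L - 45*R/2)
I(-22 + 14, 19)*24 = (6 - 66*(-22 + 14) - 45/2*19)*24 = (6 - 66*(-8) - 855/2)*24 = (6 + 528 - 855/2)*24 = (213/2)*24 = 2556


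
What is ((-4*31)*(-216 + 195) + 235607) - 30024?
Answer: 208187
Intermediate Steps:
((-4*31)*(-216 + 195) + 235607) - 30024 = (-124*(-21) + 235607) - 30024 = (2604 + 235607) - 30024 = 238211 - 30024 = 208187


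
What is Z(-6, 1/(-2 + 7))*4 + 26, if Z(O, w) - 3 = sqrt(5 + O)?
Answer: 38 + 4*I ≈ 38.0 + 4.0*I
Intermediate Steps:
Z(O, w) = 3 + sqrt(5 + O)
Z(-6, 1/(-2 + 7))*4 + 26 = (3 + sqrt(5 - 6))*4 + 26 = (3 + sqrt(-1))*4 + 26 = (3 + I)*4 + 26 = (12 + 4*I) + 26 = 38 + 4*I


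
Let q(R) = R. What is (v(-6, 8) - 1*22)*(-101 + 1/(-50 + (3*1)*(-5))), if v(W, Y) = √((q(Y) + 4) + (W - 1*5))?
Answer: 137886/65 ≈ 2121.3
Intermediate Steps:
v(W, Y) = √(-1 + W + Y) (v(W, Y) = √((Y + 4) + (W - 1*5)) = √((4 + Y) + (W - 5)) = √((4 + Y) + (-5 + W)) = √(-1 + W + Y))
(v(-6, 8) - 1*22)*(-101 + 1/(-50 + (3*1)*(-5))) = (√(-1 - 6 + 8) - 1*22)*(-101 + 1/(-50 + (3*1)*(-5))) = (√1 - 22)*(-101 + 1/(-50 + 3*(-5))) = (1 - 22)*(-101 + 1/(-50 - 15)) = -21*(-101 + 1/(-65)) = -21*(-101 - 1/65) = -21*(-6566/65) = 137886/65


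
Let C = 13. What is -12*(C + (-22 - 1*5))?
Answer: 168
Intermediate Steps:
-12*(C + (-22 - 1*5)) = -12*(13 + (-22 - 1*5)) = -12*(13 + (-22 - 5)) = -12*(13 - 27) = -12*(-14) = 168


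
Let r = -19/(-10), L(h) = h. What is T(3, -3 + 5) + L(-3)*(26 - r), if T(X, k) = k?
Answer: -703/10 ≈ -70.300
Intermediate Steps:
r = 19/10 (r = -19*(-⅒) = 19/10 ≈ 1.9000)
T(3, -3 + 5) + L(-3)*(26 - r) = (-3 + 5) - 3*(26 - 1*19/10) = 2 - 3*(26 - 19/10) = 2 - 3*241/10 = 2 - 723/10 = -703/10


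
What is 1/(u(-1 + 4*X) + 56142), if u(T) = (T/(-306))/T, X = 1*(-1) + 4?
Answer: 306/17179451 ≈ 1.7812e-5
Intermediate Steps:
X = 3 (X = -1 + 4 = 3)
u(T) = -1/306 (u(T) = (T*(-1/306))/T = (-T/306)/T = -1/306)
1/(u(-1 + 4*X) + 56142) = 1/(-1/306 + 56142) = 1/(17179451/306) = 306/17179451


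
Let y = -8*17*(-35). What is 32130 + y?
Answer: 36890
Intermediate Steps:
y = 4760 (y = -136*(-35) = 4760)
32130 + y = 32130 + 4760 = 36890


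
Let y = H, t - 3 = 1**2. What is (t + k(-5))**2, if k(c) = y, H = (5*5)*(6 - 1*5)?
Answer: 841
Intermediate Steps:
H = 25 (H = 25*(6 - 5) = 25*1 = 25)
t = 4 (t = 3 + 1**2 = 3 + 1 = 4)
y = 25
k(c) = 25
(t + k(-5))**2 = (4 + 25)**2 = 29**2 = 841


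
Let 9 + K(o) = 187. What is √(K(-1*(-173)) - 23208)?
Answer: 7*I*√470 ≈ 151.76*I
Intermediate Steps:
K(o) = 178 (K(o) = -9 + 187 = 178)
√(K(-1*(-173)) - 23208) = √(178 - 23208) = √(-23030) = 7*I*√470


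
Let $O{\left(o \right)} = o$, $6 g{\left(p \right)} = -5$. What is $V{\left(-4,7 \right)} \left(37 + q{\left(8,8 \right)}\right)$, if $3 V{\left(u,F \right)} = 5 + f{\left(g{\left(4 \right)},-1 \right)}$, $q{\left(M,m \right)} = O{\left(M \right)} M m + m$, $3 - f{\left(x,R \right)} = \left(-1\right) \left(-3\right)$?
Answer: $\frac{2785}{3} \approx 928.33$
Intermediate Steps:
$g{\left(p \right)} = - \frac{5}{6}$ ($g{\left(p \right)} = \frac{1}{6} \left(-5\right) = - \frac{5}{6}$)
$f{\left(x,R \right)} = 0$ ($f{\left(x,R \right)} = 3 - \left(-1\right) \left(-3\right) = 3 - 3 = 0$)
$q{\left(M,m \right)} = m + m M^{2}$ ($q{\left(M,m \right)} = M M m + m = M^{2} m + m = m M^{2} + m = m + m M^{2}$)
$V{\left(u,F \right)} = \frac{5}{3}$ ($V{\left(u,F \right)} = \frac{5 + 0}{3} = \frac{1}{3} \cdot 5 = \frac{5}{3}$)
$V{\left(-4,7 \right)} \left(37 + q{\left(8,8 \right)}\right) = \frac{5 \left(37 + 8 \left(1 + 8^{2}\right)\right)}{3} = \frac{5 \left(37 + 8 \left(1 + 64\right)\right)}{3} = \frac{5 \left(37 + 8 \cdot 65\right)}{3} = \frac{5 \left(37 + 520\right)}{3} = \frac{5}{3} \cdot 557 = \frac{2785}{3}$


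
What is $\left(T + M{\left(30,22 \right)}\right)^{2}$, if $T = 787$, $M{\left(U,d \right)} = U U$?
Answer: $2845969$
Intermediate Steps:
$M{\left(U,d \right)} = U^{2}$
$\left(T + M{\left(30,22 \right)}\right)^{2} = \left(787 + 30^{2}\right)^{2} = \left(787 + 900\right)^{2} = 1687^{2} = 2845969$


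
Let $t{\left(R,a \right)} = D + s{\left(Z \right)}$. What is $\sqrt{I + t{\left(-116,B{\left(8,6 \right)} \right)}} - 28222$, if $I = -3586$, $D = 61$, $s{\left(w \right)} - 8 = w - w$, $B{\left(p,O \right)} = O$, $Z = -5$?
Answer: $-28222 + i \sqrt{3517} \approx -28222.0 + 59.304 i$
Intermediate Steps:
$s{\left(w \right)} = 8$ ($s{\left(w \right)} = 8 + \left(w - w\right) = 8 + 0 = 8$)
$t{\left(R,a \right)} = 69$ ($t{\left(R,a \right)} = 61 + 8 = 69$)
$\sqrt{I + t{\left(-116,B{\left(8,6 \right)} \right)}} - 28222 = \sqrt{-3586 + 69} - 28222 = \sqrt{-3517} - 28222 = i \sqrt{3517} - 28222 = -28222 + i \sqrt{3517}$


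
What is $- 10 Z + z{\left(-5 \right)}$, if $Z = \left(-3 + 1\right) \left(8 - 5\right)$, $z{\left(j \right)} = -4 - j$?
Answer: $61$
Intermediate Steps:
$Z = -6$ ($Z = \left(-2\right) 3 = -6$)
$- 10 Z + z{\left(-5 \right)} = \left(-10\right) \left(-6\right) - -1 = 60 + \left(-4 + 5\right) = 60 + 1 = 61$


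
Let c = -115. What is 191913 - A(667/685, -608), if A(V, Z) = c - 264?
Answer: 192292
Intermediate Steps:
A(V, Z) = -379 (A(V, Z) = -115 - 264 = -379)
191913 - A(667/685, -608) = 191913 - 1*(-379) = 191913 + 379 = 192292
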